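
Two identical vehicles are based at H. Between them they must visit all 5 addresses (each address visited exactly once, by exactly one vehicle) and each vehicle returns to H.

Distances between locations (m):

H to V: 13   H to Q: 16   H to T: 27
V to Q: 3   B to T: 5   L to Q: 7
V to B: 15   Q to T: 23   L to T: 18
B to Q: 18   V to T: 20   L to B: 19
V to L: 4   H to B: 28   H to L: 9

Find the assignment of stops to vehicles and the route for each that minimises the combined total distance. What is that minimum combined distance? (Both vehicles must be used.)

Check every non-empty split of the stops between the two vehicles; for each half take its own optimal tour:
  {V} + {L, B, Q, T}: 26 + 66 = 92
  {L} + {V, B, Q, T}: 18 + 66 = 84
  {V, L} + {B, Q, T}: 26 + 66 = 92
  {B} + {V, L, Q, T}: 56 + 66 = 122
  {V, B} + {L, Q, T}: 56 + 66 = 122
  {L, B} + {V, Q, T}: 56 + 66 = 122
  … (15 splits in total)
Best: vehicle 1 H → L → H = 18; vehicle 2 H → V → Q → B → T → H = 66; combined 84.

Minimum combined distance: 84 m.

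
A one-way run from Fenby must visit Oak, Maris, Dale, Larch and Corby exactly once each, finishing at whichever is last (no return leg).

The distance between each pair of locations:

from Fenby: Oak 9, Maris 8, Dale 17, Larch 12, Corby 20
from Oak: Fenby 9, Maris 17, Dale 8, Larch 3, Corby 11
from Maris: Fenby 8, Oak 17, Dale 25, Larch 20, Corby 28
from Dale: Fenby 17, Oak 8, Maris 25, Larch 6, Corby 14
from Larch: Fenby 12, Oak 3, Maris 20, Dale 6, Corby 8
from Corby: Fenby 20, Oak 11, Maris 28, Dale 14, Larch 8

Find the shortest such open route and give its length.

47 — the minimum one-way total.

There are 5! = 120 possible orderings.
Fenby - Oak - Maris - Dale - Larch - Corby: 9+17+25+6+8 = 65
Fenby - Oak - Maris - Dale - Corby - Larch: 9+17+25+14+8 = 73
Fenby - Oak - Maris - Larch - Dale - Corby: 9+17+20+6+14 = 66
Fenby - Oak - Maris - Larch - Corby - Dale: 9+17+20+8+14 = 68
Fenby - Oak - Maris - Corby - Dale - Larch: 9+17+28+14+6 = 74
Fenby - Oak - Maris - Corby - Larch - Dale: 9+17+28+8+6 = 68
Fenby - Oak - Dale - Maris - Larch - Corby: 9+8+25+20+8 = 70
Fenby - Oak - Dale - Maris - Corby - Larch: 9+8+25+28+8 = 78
Fenby - Oak - Dale - Larch - Maris - Corby: 9+8+6+20+28 = 71
Fenby - Oak - Dale - Larch - Corby - Maris: 9+8+6+8+28 = 59
Fenby - Oak - Dale - Corby - Maris - Larch: 9+8+14+28+20 = 79
Fenby - Oak - Dale - Corby - Larch - Maris: 9+8+14+8+20 = 59
Fenby - Oak - Larch - Maris - Dale - Corby: 9+3+20+25+14 = 71
Fenby - Oak - Larch - Maris - Corby - Dale: 9+3+20+28+14 = 74
… (106 more)
Fenby - Maris - Oak - Dale - Larch - Corby: 8+17+8+6+8 = 47  ← best
The minimum is 47.
One shortest path: Fenby → Maris → Oak → Dale → Larch → Corby.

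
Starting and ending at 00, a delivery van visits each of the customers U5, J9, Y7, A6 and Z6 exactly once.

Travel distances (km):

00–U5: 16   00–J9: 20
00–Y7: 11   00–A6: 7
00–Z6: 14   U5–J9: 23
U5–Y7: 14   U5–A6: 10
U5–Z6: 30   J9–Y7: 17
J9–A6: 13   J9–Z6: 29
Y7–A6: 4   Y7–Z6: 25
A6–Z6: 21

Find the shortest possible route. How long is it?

00 - U5 - J9 - Y7 - A6 - Z6 - 00: 16+23+17+4+21+14 = 95
00 - U5 - J9 - Y7 - Z6 - A6 - 00: 16+23+17+25+21+7 = 109
00 - U5 - J9 - A6 - Y7 - Z6 - 00: 16+23+13+4+25+14 = 95
00 - U5 - J9 - A6 - Z6 - Y7 - 00: 16+23+13+21+25+11 = 109
00 - U5 - J9 - Z6 - Y7 - A6 - 00: 16+23+29+25+4+7 = 104
00 - U5 - J9 - Z6 - A6 - Y7 - 00: 16+23+29+21+4+11 = 104
00 - U5 - Y7 - J9 - A6 - Z6 - 00: 16+14+17+13+21+14 = 95
00 - U5 - Y7 - J9 - Z6 - A6 - 00: 16+14+17+29+21+7 = 104
00 - U5 - Y7 - A6 - J9 - Z6 - 00: 16+14+4+13+29+14 = 90
00 - U5 - Y7 - A6 - Z6 - J9 - 00: 16+14+4+21+29+20 = 104
00 - U5 - Y7 - Z6 - J9 - A6 - 00: 16+14+25+29+13+7 = 104
00 - U5 - Y7 - Z6 - A6 - J9 - 00: 16+14+25+21+13+20 = 109
00 - U5 - A6 - J9 - Y7 - Z6 - 00: 16+10+13+17+25+14 = 95
00 - U5 - A6 - J9 - Z6 - Y7 - 00: 16+10+13+29+25+11 = 104
… (46 more)
The minimum is 90.
One optimal route: 00 → U5 → Y7 → A6 → J9 → Z6 → 00 (or its reverse).

Shortest round trip = 90 km.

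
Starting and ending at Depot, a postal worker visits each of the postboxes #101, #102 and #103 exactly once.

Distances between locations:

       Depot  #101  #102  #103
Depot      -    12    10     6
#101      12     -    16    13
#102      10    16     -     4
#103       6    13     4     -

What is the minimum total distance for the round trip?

With 3 stops there are 3!/2 = 3 distinct round trips (a route and its reverse cost the same).
Depot → #101 → #102 → #103 → Depot: 12+16+4+6 = 38
Depot → #101 → #103 → #102 → Depot: 12+13+4+10 = 39
Depot → #102 → #101 → #103 → Depot: 10+16+13+6 = 45
The minimum is 38.
One optimal route: Depot → #101 → #102 → #103 → Depot (or its reverse).

Shortest round trip = 38.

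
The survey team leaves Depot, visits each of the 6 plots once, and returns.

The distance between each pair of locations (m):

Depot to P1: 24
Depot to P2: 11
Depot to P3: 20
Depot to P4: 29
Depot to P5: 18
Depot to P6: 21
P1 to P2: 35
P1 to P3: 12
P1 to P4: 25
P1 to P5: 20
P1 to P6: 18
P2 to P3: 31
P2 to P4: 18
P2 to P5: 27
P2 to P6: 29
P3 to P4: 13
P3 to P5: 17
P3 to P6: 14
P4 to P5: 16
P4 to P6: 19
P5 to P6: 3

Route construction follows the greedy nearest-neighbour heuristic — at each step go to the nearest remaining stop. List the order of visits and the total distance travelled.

At Depot the remaining stops are P2 11, P5 18, P3 20, P6 21, P1 24, P4 29; go to P2.
At P2 the remaining stops are P4 18, P5 27, P6 29, P3 31, P1 35; go to P4.
At P4 the remaining stops are P3 13, P5 16, P6 19, P1 25; go to P3.
At P3 the remaining stops are P1 12, P6 14, P5 17; go to P1.
At P1 the remaining stops are P6 18, P5 20; go to P6.
At P6 the remaining stops are P5 3; go to P5.
Return P5→Depot: 18.
Total = 11 + 18 + 13 + 12 + 18 + 3 + 18 = 93.

Total distance 93 m via the nearest-neighbour route Depot → P2 → P4 → P3 → P1 → P6 → P5 → Depot.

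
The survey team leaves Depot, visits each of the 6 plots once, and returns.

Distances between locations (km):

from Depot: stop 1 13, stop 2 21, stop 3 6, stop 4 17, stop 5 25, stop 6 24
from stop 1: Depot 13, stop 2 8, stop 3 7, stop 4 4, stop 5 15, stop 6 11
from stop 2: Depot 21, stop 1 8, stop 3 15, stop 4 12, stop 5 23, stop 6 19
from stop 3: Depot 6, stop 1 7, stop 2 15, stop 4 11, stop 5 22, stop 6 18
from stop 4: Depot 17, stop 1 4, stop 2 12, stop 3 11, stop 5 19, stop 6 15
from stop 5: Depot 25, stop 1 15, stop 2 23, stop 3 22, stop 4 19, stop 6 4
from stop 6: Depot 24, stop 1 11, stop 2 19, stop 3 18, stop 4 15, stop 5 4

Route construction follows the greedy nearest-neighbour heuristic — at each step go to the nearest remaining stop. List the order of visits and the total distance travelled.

From Depot: distances to unvisited — stop 3=6, stop 1=13, stop 4=17, stop 2=21, stop 6=24, stop 5=25. Nearest is stop 3 (6).
From stop 3: distances to unvisited — stop 1=7, stop 4=11, stop 2=15, stop 6=18, stop 5=22. Nearest is stop 1 (7).
From stop 1: distances to unvisited — stop 4=4, stop 2=8, stop 6=11, stop 5=15. Nearest is stop 4 (4).
From stop 4: distances to unvisited — stop 2=12, stop 6=15, stop 5=19. Nearest is stop 2 (12).
From stop 2: distances to unvisited — stop 6=19, stop 5=23. Nearest is stop 6 (19).
From stop 6: distances to unvisited — stop 5=4. Nearest is stop 5 (4).
Return stop 5→Depot: 25.
Total = 6 + 7 + 4 + 12 + 19 + 4 + 25 = 77.

77 km along Depot → stop 3 → stop 1 → stop 4 → stop 2 → stop 6 → stop 5 → Depot.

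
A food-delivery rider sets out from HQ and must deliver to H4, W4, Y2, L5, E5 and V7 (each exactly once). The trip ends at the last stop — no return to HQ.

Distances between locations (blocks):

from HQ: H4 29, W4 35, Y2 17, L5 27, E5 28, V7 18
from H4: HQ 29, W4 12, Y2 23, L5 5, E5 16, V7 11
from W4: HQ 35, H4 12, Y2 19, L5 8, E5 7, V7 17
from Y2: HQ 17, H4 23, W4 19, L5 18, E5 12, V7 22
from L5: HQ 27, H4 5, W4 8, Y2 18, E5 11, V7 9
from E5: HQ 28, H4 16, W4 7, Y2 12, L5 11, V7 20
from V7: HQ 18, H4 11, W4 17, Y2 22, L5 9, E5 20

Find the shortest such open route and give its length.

Minimum one-way distance = 60 blocks.

There are 6! = 720 possible orderings.
HQ→H4→W4→Y2→L5→E5→V7: 29+12+19+18+11+20 = 109
HQ→H4→W4→Y2→L5→V7→E5: 29+12+19+18+9+20 = 107
HQ→H4→W4→Y2→E5→L5→V7: 29+12+19+12+11+9 = 92
HQ→H4→W4→Y2→E5→V7→L5: 29+12+19+12+20+9 = 101
HQ→H4→W4→Y2→V7→L5→E5: 29+12+19+22+9+11 = 102
HQ→H4→W4→Y2→V7→E5→L5: 29+12+19+22+20+11 = 113
HQ→H4→W4→L5→Y2→E5→V7: 29+12+8+18+12+20 = 99
HQ→H4→W4→L5→Y2→V7→E5: 29+12+8+18+22+20 = 109
… (712 more)
HQ→Y2→E5→W4→L5→H4→V7: 17+12+7+8+5+11 = 60  ← best
The minimum is 60.
One shortest path: HQ → Y2 → E5 → W4 → L5 → H4 → V7.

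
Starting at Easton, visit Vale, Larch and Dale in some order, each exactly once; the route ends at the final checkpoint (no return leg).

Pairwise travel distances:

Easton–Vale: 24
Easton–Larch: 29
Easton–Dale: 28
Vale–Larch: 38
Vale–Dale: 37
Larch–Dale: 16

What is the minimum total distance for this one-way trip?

There are 3! = 6 possible orderings.
Easton→Vale→Larch→Dale: 24+38+16 = 78
Easton→Vale→Dale→Larch: 24+37+16 = 77
Easton→Larch→Vale→Dale: 29+38+37 = 104
Easton→Larch→Dale→Vale: 29+16+37 = 82
Easton→Dale→Vale→Larch: 28+37+38 = 103
Easton→Dale→Larch→Vale: 28+16+38 = 82
The minimum is 77.
One shortest path: Easton → Vale → Dale → Larch.

77 — the minimum one-way total.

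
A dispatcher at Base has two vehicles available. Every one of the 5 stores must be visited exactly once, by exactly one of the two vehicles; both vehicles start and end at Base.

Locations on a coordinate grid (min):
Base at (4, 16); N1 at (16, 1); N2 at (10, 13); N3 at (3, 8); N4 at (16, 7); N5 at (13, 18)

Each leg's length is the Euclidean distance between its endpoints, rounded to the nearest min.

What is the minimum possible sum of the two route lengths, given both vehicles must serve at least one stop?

Try each way of splitting the stops between the two vehicles (each non-empty) and, for each split, find the best tour for each vehicle:
  {N1} + {N2, N3, N4, N5}: 38 + 44 = 82
  {N2} + {N1, N3, N4, N5}: 14 + 49 = 63
  {N1, N2} + {N3, N4, N5}: 39 + 41 = 80
  {N3} + {N1, N2, N4, N5}: 16 + 46 = 62
  {N1, N3} + {N2, N4, N5}: 42 + 35 = 77
  {N2, N3} + {N1, N4, N5}: 24 + 45 = 69
  … (15 splits in total)
Best: vehicle 1 Base → N3 → Base = 16; vehicle 2 Base → N2 → N1 → N4 → N5 → Base = 46; combined 62.

Minimum combined distance: 62 min.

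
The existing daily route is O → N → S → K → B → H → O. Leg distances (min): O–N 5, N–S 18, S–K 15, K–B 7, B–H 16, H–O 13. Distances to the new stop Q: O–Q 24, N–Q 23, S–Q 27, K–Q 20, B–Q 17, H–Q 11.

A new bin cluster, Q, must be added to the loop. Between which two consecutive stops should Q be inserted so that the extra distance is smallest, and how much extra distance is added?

+12 min — insert Q between B and H.

Insertion cost between consecutive stops i–j is d(i,Q) + d(Q,j) − d(i,j):
  between O and N: 24 + 23 − 5 = 42
  between N and S: 23 + 27 − 18 = 32
  between S and K: 27 + 20 − 15 = 32
  between K and B: 20 + 17 − 7 = 30
  between B and H: 17 + 11 − 16 = 12
  between H and O: 11 + 24 − 13 = 22
Cheapest insertion is between B and H, adding 12.
New total = 74 + 12 = 86.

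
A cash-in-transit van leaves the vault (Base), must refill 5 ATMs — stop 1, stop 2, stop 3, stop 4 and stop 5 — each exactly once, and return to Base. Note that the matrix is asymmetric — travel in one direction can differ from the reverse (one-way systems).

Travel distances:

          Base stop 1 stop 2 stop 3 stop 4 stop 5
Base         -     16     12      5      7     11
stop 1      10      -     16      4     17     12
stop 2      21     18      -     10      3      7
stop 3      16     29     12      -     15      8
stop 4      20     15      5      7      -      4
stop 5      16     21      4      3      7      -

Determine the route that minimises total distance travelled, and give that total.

Shortest round trip = 45.

Base-stop 1-stop 2-stop 3-stop 4-stop 5-Base: 16+16+10+15+4+16 = 77
Base-stop 1-stop 2-stop 3-stop 5-stop 4-Base: 16+16+10+8+7+20 = 77
Base-stop 1-stop 2-stop 4-stop 3-stop 5-Base: 16+16+3+7+8+16 = 66
Base-stop 1-stop 2-stop 4-stop 5-stop 3-Base: 16+16+3+4+3+16 = 58
Base-stop 1-stop 2-stop 5-stop 3-stop 4-Base: 16+16+7+3+15+20 = 77
Base-stop 1-stop 2-stop 5-stop 4-stop 3-Base: 16+16+7+7+7+16 = 69
Base-stop 1-stop 3-stop 2-stop 4-stop 5-Base: 16+4+12+3+4+16 = 55
Base-stop 1-stop 3-stop 2-stop 5-stop 4-Base: 16+4+12+7+7+20 = 66
Base-stop 1-stop 3-stop 4-stop 2-stop 5-Base: 16+4+15+5+7+16 = 63
Base-stop 1-stop 3-stop 4-stop 5-stop 2-Base: 16+4+15+4+4+21 = 64
Base-stop 1-stop 3-stop 5-stop 2-stop 4-Base: 16+4+8+4+3+20 = 55
Base-stop 1-stop 3-stop 5-stop 4-stop 2-Base: 16+4+8+7+5+21 = 61
Base-stop 1-stop 4-stop 2-stop 3-stop 5-Base: 16+17+5+10+8+16 = 72
Base-stop 1-stop 4-stop 2-stop 5-stop 3-Base: 16+17+5+7+3+16 = 64
… (106 more)
Base-stop 3-stop 5-stop 2-stop 4-stop 1-Base: 5+8+4+3+15+10 = 45  ← best
The minimum is 45.
One optimal route: Base → stop 3 → stop 5 → stop 2 → stop 4 → stop 1 → Base.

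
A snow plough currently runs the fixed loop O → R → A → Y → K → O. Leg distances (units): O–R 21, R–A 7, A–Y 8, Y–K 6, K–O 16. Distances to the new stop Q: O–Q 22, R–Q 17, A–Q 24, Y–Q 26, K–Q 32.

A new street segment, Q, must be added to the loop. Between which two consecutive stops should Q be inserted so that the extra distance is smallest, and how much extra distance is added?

Minimum extra distance: 18, inserting Q between O and R.

Insertion cost between consecutive stops i–j is d(i,Q) + d(Q,j) − d(i,j):
  between O and R: 22 + 17 − 21 = 18
  between R and A: 17 + 24 − 7 = 34
  between A and Y: 24 + 26 − 8 = 42
  between Y and K: 26 + 32 − 6 = 52
  between K and O: 32 + 22 − 16 = 38
Cheapest insertion is between O and R, adding 18.
New total = 58 + 18 = 76.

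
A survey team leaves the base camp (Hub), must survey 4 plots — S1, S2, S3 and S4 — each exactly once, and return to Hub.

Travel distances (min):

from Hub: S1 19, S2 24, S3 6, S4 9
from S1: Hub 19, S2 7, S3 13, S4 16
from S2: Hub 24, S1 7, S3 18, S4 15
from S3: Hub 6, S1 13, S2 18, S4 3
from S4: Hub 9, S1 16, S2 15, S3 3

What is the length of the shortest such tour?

50 min — the shortest possible round trip.

With 4 stops there are 4!/2 = 12 distinct round trips (a route and its reverse cost the same).
Hub-S1-S2-S3-S4-Hub: 19+7+18+3+9 = 56
Hub-S1-S2-S4-S3-Hub: 19+7+15+3+6 = 50
Hub-S1-S3-S2-S4-Hub: 19+13+18+15+9 = 74
Hub-S1-S3-S4-S2-Hub: 19+13+3+15+24 = 74
Hub-S1-S4-S2-S3-Hub: 19+16+15+18+6 = 74
Hub-S1-S4-S3-S2-Hub: 19+16+3+18+24 = 80
Hub-S2-S1-S3-S4-Hub: 24+7+13+3+9 = 56
Hub-S2-S1-S4-S3-Hub: 24+7+16+3+6 = 56
Hub-S2-S3-S1-S4-Hub: 24+18+13+16+9 = 80
Hub-S2-S4-S1-S3-Hub: 24+15+16+13+6 = 74
Hub-S3-S1-S2-S4-Hub: 6+13+7+15+9 = 50
Hub-S3-S2-S1-S4-Hub: 6+18+7+16+9 = 56
The minimum is 50.
One optimal route: Hub → S1 → S2 → S4 → S3 → Hub (or its reverse).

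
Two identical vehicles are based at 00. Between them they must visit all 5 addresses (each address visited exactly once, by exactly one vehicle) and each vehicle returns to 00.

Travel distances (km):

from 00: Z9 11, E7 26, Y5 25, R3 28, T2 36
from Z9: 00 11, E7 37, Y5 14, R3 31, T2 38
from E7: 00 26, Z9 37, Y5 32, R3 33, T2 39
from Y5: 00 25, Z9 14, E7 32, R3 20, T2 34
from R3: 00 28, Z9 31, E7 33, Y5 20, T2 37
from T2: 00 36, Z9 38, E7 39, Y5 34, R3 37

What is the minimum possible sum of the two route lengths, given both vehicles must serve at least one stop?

There are 2^4 − 1 = 15 ways to divide the 5 stops into two non-empty groups. For each, the best each vehicle can do is its own shortest tour through its group:
  {Z9} + {E7, Y5, R3, T2}: 22 + 147 = 169
  {E7} + {Z9, Y5, R3, T2}: 52 + 118 = 170
  {Z9, E7} + {Y5, R3, T2}: 74 + 118 = 192
  {Y5} + {Z9, E7, R3, T2}: 50 + 144 = 194
  {Z9, Y5} + {E7, R3, T2}: 50 + 130 = 180
  {E7, Y5} + {Z9, R3, T2}: 83 + 114 = 197
  … (15 splits in total)
Best: vehicle 1 00 → Z9 → 00 = 22; vehicle 2 00 → E7 → T2 → Y5 → R3 → 00 = 147; combined 169.

169 km — the smallest possible combined total.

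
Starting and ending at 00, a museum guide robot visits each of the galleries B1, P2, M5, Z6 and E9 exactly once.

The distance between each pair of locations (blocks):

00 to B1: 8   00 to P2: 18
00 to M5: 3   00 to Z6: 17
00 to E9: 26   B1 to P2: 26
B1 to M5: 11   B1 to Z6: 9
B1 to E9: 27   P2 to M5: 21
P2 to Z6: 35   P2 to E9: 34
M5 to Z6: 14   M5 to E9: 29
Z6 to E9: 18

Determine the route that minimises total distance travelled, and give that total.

With 5 stops there are 5!/2 = 60 distinct round trips (a route and its reverse cost the same).
00 → B1 → P2 → M5 → Z6 → E9 → 00: 8+26+21+14+18+26 = 113
00 → B1 → P2 → M5 → E9 → Z6 → 00: 8+26+21+29+18+17 = 119
00 → B1 → P2 → Z6 → M5 → E9 → 00: 8+26+35+14+29+26 = 138
00 → B1 → P2 → Z6 → E9 → M5 → 00: 8+26+35+18+29+3 = 119
00 → B1 → P2 → E9 → M5 → Z6 → 00: 8+26+34+29+14+17 = 128
00 → B1 → P2 → E9 → Z6 → M5 → 00: 8+26+34+18+14+3 = 103
00 → B1 → M5 → P2 → Z6 → E9 → 00: 8+11+21+35+18+26 = 119
00 → B1 → M5 → P2 → E9 → Z6 → 00: 8+11+21+34+18+17 = 109
00 → B1 → M5 → Z6 → P2 → E9 → 00: 8+11+14+35+34+26 = 128
00 → B1 → M5 → Z6 → E9 → P2 → 00: 8+11+14+18+34+18 = 103
00 → B1 → M5 → E9 → P2 → Z6 → 00: 8+11+29+34+35+17 = 134
00 → B1 → M5 → E9 → Z6 → P2 → 00: 8+11+29+18+35+18 = 119
00 → B1 → Z6 → P2 → M5 → E9 → 00: 8+9+35+21+29+26 = 128
00 → B1 → Z6 → P2 → E9 → M5 → 00: 8+9+35+34+29+3 = 118
… (46 more)
00 → B1 → Z6 → E9 → P2 → M5 → 00: 8+9+18+34+21+3 = 93  ← best
The minimum is 93.
One optimal route: 00 → B1 → Z6 → E9 → P2 → M5 → 00 (or its reverse).

Shortest round trip = 93 blocks.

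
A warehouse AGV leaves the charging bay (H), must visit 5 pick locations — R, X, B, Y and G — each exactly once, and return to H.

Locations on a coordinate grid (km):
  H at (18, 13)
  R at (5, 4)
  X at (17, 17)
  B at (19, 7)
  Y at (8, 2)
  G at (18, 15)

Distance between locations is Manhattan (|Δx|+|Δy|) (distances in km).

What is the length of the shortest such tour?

With 5 stops there are 5!/2 = 60 distinct round trips (a route and its reverse cost the same).
H-R-X-B-Y-G-H: 22+25+12+16+23+2 = 100
H-R-X-B-G-Y-H: 22+25+12+9+23+21 = 112
H-R-X-Y-B-G-H: 22+25+24+16+9+2 = 98
H-R-X-Y-G-B-H: 22+25+24+23+9+7 = 110
H-R-X-G-B-Y-H: 22+25+3+9+16+21 = 96
H-R-X-G-Y-B-H: 22+25+3+23+16+7 = 96
H-R-B-X-Y-G-H: 22+17+12+24+23+2 = 100
H-R-B-X-G-Y-H: 22+17+12+3+23+21 = 98
H-R-B-Y-X-G-H: 22+17+16+24+3+2 = 84
H-R-B-Y-G-X-H: 22+17+16+23+3+5 = 86
H-R-B-G-X-Y-H: 22+17+9+3+24+21 = 96
H-R-B-G-Y-X-H: 22+17+9+23+24+5 = 100
H-R-Y-X-B-G-H: 22+5+24+12+9+2 = 74
H-R-Y-X-G-B-H: 22+5+24+3+9+7 = 70
… (46 more)
H-B-R-Y-X-G-H: 7+17+5+24+3+2 = 58  ← best
The minimum is 58.
One optimal route: H → B → R → Y → X → G → H (or its reverse).

Shortest round trip = 58 km.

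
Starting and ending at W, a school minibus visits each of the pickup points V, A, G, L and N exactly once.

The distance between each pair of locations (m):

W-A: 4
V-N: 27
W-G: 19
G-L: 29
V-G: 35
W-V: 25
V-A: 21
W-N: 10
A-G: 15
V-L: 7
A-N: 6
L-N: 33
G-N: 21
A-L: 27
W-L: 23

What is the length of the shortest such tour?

Minimum total distance: 92 m.

W → V → A → G → L → N → W: 25+21+15+29+33+10 = 133
W → V → A → G → N → L → W: 25+21+15+21+33+23 = 138
W → V → A → L → G → N → W: 25+21+27+29+21+10 = 133
W → V → A → L → N → G → W: 25+21+27+33+21+19 = 146
W → V → A → N → G → L → W: 25+21+6+21+29+23 = 125
W → V → A → N → L → G → W: 25+21+6+33+29+19 = 133
W → V → G → A → L → N → W: 25+35+15+27+33+10 = 145
W → V → G → A → N → L → W: 25+35+15+6+33+23 = 137
W → V → G → L → A → N → W: 25+35+29+27+6+10 = 132
W → V → G → L → N → A → W: 25+35+29+33+6+4 = 132
W → V → G → N → A → L → W: 25+35+21+6+27+23 = 137
W → V → G → N → L → A → W: 25+35+21+33+27+4 = 145
W → V → L → A → G → N → W: 25+7+27+15+21+10 = 105
W → V → L → A → N → G → W: 25+7+27+6+21+19 = 105
… (46 more)
W → V → L → G → A → N → W: 25+7+29+15+6+10 = 92  ← best
The minimum is 92.
One optimal route: W → V → L → G → A → N → W (or its reverse).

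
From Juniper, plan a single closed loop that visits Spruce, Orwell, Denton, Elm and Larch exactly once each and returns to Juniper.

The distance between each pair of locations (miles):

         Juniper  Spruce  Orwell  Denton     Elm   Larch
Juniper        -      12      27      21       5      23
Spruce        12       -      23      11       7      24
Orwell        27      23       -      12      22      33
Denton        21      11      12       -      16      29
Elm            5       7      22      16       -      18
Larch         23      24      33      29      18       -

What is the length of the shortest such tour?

91 miles — the shortest possible round trip.

Juniper→Spruce→Orwell→Denton→Elm→Larch→Juniper: 12+23+12+16+18+23 = 104
Juniper→Spruce→Orwell→Denton→Larch→Elm→Juniper: 12+23+12+29+18+5 = 99
Juniper→Spruce→Orwell→Elm→Denton→Larch→Juniper: 12+23+22+16+29+23 = 125
Juniper→Spruce→Orwell→Elm→Larch→Denton→Juniper: 12+23+22+18+29+21 = 125
Juniper→Spruce→Orwell→Larch→Denton→Elm→Juniper: 12+23+33+29+16+5 = 118
Juniper→Spruce→Orwell→Larch→Elm→Denton→Juniper: 12+23+33+18+16+21 = 123
Juniper→Spruce→Denton→Orwell→Elm→Larch→Juniper: 12+11+12+22+18+23 = 98
Juniper→Spruce→Denton→Orwell→Larch→Elm→Juniper: 12+11+12+33+18+5 = 91
Juniper→Spruce→Denton→Elm→Orwell→Larch→Juniper: 12+11+16+22+33+23 = 117
Juniper→Spruce→Denton→Elm→Larch→Orwell→Juniper: 12+11+16+18+33+27 = 117
Juniper→Spruce→Denton→Larch→Orwell→Elm→Juniper: 12+11+29+33+22+5 = 112
Juniper→Spruce→Denton→Larch→Elm→Orwell→Juniper: 12+11+29+18+22+27 = 119
Juniper→Spruce→Elm→Orwell→Denton→Larch→Juniper: 12+7+22+12+29+23 = 105
Juniper→Spruce→Elm→Orwell→Larch→Denton→Juniper: 12+7+22+33+29+21 = 124
… (46 more)
The minimum is 91.
One optimal route: Juniper → Spruce → Denton → Orwell → Larch → Elm → Juniper (or its reverse).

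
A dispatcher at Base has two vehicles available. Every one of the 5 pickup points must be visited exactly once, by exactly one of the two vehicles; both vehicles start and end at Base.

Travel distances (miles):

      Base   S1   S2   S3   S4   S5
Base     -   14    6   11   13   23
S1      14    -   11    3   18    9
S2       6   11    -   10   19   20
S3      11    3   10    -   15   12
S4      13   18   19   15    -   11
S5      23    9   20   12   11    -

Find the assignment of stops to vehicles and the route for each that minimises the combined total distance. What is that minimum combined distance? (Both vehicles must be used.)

There are 2^4 − 1 = 15 ways to divide the 5 stops into two non-empty groups. For each, the best each vehicle can do is its own shortest tour through its group:
  {S1} + {S2, S3, S4, S5}: 28 + 52 = 80
  {S2} + {S1, S3, S4, S5}: 12 + 47 = 59
  {S1, S2} + {S3, S4, S5}: 31 + 47 = 78
  {S3} + {S1, S2, S4, S5}: 22 + 50 = 72
  {S1, S3} + {S2, S4, S5}: 28 + 50 = 78
  {S2, S3} + {S1, S4, S5}: 27 + 47 = 74
  … (15 splits in total)
Best: vehicle 1 Base → S2 → Base = 12; vehicle 2 Base → S3 → S1 → S5 → S4 → Base = 47; combined 59.

Minimum combined distance: 59 miles.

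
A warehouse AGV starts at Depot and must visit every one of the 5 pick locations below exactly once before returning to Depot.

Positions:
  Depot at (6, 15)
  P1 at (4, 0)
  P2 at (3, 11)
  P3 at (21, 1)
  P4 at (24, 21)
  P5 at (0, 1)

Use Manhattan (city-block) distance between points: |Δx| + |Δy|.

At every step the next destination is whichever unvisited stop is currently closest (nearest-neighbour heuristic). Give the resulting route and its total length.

Nearest-neighbour total = 92; route Depot → P2 → P1 → P5 → P3 → P4 → Depot.

Depot → [P2:7 / P1:17 / P5:20 / P4:24 / P3:29] → P2 (7)
P2 → [P1:12 / P5:13 / P3:28 / P4:31] → P1 (12)
P1 → [P5:5 / P3:18 / P4:41] → P5 (5)
P5 → [P3:21 / P4:44] → P3 (21)
P3 → [P4:23] → P4 (23)
Return P4→Depot: 24.
Total = 7 + 12 + 5 + 21 + 23 + 24 = 92.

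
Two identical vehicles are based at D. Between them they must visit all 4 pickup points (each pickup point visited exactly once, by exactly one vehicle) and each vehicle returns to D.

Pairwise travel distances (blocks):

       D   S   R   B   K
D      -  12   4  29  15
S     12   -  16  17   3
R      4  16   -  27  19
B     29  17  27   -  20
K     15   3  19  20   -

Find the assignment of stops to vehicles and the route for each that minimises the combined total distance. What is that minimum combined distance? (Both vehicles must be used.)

Try each way of splitting the stops between the two vehicles (each non-empty) and, for each split, find the best tour for each vehicle:
  {S} + {R, B, K}: 24 + 66 = 90
  {R} + {S, B, K}: 8 + 64 = 72
  {S, R} + {B, K}: 32 + 64 = 96
  {B} + {S, R, K}: 58 + 38 = 96
  {S, B} + {R, K}: 58 + 38 = 96
  {R, B} + {S, K}: 60 + 30 = 90
  … (7 splits in total)
Best: vehicle 1 D → R → D = 8; vehicle 2 D → S → B → K → D = 64; combined 72.

72 blocks — the smallest possible combined total.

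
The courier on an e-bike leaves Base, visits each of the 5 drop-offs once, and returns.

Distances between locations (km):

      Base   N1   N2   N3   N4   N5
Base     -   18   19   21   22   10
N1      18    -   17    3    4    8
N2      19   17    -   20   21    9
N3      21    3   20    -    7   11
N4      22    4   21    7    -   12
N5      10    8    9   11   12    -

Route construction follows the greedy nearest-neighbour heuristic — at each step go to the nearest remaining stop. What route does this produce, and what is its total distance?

Base → [N5:10 / N1:18 / N2:19 / N3:21 / N4:22] → N5 (10)
N5 → [N1:8 / N2:9 / N3:11 / N4:12] → N1 (8)
N1 → [N3:3 / N4:4 / N2:17] → N3 (3)
N3 → [N4:7 / N2:20] → N4 (7)
N4 → [N2:21] → N2 (21)
Return N2→Base: 19.
Total = 10 + 8 + 3 + 7 + 21 + 19 = 68.

Total distance 68 km via the nearest-neighbour route Base → N5 → N1 → N3 → N4 → N2 → Base.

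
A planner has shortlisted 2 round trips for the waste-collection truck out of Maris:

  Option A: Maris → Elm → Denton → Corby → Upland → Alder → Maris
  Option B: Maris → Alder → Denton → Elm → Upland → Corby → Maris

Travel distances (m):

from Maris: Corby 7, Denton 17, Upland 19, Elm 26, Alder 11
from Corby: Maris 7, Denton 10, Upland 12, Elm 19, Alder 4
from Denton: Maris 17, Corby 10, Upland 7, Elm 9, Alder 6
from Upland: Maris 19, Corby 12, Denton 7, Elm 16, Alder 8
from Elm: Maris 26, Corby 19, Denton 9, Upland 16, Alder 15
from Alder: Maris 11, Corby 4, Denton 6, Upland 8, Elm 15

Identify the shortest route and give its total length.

61 m — Option B is the shortest.

Option A: 26 + 9 + 10 + 12 + 8 + 11 = 76
Option B: 11 + 6 + 9 + 16 + 12 + 7 = 61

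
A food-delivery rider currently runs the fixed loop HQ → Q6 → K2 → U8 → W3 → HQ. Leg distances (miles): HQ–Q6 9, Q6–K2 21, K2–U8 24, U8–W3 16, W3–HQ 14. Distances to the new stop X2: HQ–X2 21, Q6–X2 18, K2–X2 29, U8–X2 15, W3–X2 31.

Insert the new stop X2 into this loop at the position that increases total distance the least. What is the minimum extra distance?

+20 miles — insert X2 between K2 and U8.

Insertion cost between consecutive stops i–j is d(i,X2) + d(X2,j) − d(i,j):
  between HQ and Q6: 21 + 18 − 9 = 30
  between Q6 and K2: 18 + 29 − 21 = 26
  between K2 and U8: 29 + 15 − 24 = 20
  between U8 and W3: 15 + 31 − 16 = 30
  between W3 and HQ: 31 + 21 − 14 = 38
Cheapest insertion is between K2 and U8, adding 20.
New total = 84 + 20 = 104.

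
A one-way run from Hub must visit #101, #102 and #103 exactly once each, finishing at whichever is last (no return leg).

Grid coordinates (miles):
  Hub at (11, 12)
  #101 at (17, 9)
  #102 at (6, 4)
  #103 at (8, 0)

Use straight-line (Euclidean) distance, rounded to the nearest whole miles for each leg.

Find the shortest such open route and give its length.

There are 3! = 6 possible orderings.
Hub → #101 → #102 → #103: 7+12+4 = 23
Hub → #101 → #103 → #102: 7+13+4 = 24
Hub → #102 → #101 → #103: 9+12+13 = 34
Hub → #102 → #103 → #101: 9+4+13 = 26
Hub → #103 → #101 → #102: 12+13+12 = 37
Hub → #103 → #102 → #101: 12+4+12 = 28
The minimum is 23.
One shortest path: Hub → #101 → #102 → #103.

Shortest open route: 23 miles.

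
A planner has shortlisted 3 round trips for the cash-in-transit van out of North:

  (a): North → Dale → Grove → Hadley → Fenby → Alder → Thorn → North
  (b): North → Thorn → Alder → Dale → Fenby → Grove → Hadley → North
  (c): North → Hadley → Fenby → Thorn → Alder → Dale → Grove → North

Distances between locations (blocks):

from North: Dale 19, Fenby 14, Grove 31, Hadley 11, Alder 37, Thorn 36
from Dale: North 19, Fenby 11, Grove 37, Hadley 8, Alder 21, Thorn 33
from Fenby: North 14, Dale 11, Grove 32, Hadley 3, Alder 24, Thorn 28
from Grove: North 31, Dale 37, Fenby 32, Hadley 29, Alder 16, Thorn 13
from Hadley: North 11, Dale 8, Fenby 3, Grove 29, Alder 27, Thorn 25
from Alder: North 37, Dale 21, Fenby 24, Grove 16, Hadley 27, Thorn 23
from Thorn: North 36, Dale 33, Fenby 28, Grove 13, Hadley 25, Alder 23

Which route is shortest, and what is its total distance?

Shortest is (c), total 154 blocks.

(a): 19 + 37 + 29 + 3 + 24 + 23 + 36 = 171
(b): 36 + 23 + 21 + 11 + 32 + 29 + 11 = 163
(c): 11 + 3 + 28 + 23 + 21 + 37 + 31 = 154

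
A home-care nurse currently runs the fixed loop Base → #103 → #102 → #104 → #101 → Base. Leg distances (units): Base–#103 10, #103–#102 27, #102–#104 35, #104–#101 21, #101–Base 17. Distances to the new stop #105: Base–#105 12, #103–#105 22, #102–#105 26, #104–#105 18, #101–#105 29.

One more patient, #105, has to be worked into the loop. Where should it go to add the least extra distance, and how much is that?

Minimum extra distance: 9, inserting #105 between #102 and #104.

Insertion cost between consecutive stops i–j is d(i,#105) + d(#105,j) − d(i,j):
  between Base and #103: 12 + 22 − 10 = 24
  between #103 and #102: 22 + 26 − 27 = 21
  between #102 and #104: 26 + 18 − 35 = 9
  between #104 and #101: 18 + 29 − 21 = 26
  between #101 and Base: 29 + 12 − 17 = 24
Cheapest insertion is between #102 and #104, adding 9.
New total = 110 + 9 = 119.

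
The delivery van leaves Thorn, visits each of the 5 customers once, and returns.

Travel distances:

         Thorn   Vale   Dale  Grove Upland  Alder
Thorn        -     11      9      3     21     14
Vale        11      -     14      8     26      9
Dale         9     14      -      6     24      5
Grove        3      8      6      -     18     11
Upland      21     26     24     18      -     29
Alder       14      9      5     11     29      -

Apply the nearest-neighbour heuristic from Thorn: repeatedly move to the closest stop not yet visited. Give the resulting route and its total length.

70 along Thorn → Grove → Dale → Alder → Vale → Upland → Thorn.

Thorn → [Grove:3 / Dale:9 / Vale:11 / Alder:14 / Upland:21] → Grove (3)
Grove → [Dale:6 / Vale:8 / Alder:11 / Upland:18] → Dale (6)
Dale → [Alder:5 / Vale:14 / Upland:24] → Alder (5)
Alder → [Vale:9 / Upland:29] → Vale (9)
Vale → [Upland:26] → Upland (26)
Return Upland→Thorn: 21.
Total = 3 + 6 + 5 + 9 + 26 + 21 = 70.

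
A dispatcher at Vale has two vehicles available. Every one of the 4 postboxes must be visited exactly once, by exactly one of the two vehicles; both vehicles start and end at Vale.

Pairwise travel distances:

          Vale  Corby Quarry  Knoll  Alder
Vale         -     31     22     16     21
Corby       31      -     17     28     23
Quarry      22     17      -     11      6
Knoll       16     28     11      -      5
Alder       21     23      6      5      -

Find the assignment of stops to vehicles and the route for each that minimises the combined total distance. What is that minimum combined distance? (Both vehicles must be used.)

107 — the smallest possible combined total.

Check every non-empty split of the stops between the two vehicles; for each half take its own optimal tour:
  {Corby} + {Quarry, Knoll, Alder}: 62 + 49 = 111
  {Quarry} + {Corby, Knoll, Alder}: 44 + 75 = 119
  {Corby, Quarry} + {Knoll, Alder}: 70 + 42 = 112
  {Knoll} + {Corby, Quarry, Alder}: 32 + 75 = 107
  {Corby, Knoll} + {Quarry, Alder}: 75 + 49 = 124
  {Quarry, Knoll} + {Corby, Alder}: 49 + 75 = 124
  … (7 splits in total)
Best: vehicle 1 Vale → Knoll → Vale = 32; vehicle 2 Vale → Corby → Quarry → Alder → Vale = 75; combined 107.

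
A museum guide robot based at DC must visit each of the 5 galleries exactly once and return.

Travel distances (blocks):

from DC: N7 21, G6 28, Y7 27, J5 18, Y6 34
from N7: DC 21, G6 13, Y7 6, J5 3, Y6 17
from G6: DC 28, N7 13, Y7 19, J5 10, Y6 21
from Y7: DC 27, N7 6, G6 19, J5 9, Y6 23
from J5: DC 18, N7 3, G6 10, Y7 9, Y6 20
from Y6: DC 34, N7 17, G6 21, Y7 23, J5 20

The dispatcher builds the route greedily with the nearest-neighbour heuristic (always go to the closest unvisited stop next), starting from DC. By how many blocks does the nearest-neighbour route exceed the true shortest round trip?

The nearest-neighbour route is 2 blocks longer than optimal.

From DC: J5=18, N7=21, Y7=27, G6=28, Y6=34 → choose J5 (18).
From J5: N7=3, Y7=9, G6=10, Y6=20 → choose N7 (3).
From N7: Y7=6, G6=13, Y6=17 → choose Y7 (6).
From Y7: G6=19, Y6=23 → choose G6 (19).
From G6: Y6=21 → choose Y6 (21).
NN route DC → J5 → N7 → Y7 → G6 → Y6 → DC costs 101.
Optimal: DC → N7 → Y7 → Y6 → G6 → J5 → DC costs 99 (by enumerating all 60 distinct tours).
Excess = 101 − 99 = 2.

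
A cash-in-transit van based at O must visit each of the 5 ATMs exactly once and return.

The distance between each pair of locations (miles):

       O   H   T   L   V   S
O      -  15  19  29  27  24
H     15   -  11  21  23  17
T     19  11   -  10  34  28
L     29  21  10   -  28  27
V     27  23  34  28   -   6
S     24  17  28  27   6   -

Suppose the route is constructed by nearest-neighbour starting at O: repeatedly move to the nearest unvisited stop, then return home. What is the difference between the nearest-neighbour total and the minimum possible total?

The nearest-neighbour route is 2 miles longer than optimal.

O: H=15, T=19, S=24, V=27, L=29 ⇒ H
H: T=11, S=17, L=21, V=23 ⇒ T
T: L=10, S=28, V=34 ⇒ L
L: S=27, V=28 ⇒ S
S: V=6 ⇒ V
NN route O → H → T → L → S → V → O costs 96.
Optimal: O → H → T → L → V → S → O costs 94 (by enumerating all 60 distinct tours).
Excess = 96 − 94 = 2.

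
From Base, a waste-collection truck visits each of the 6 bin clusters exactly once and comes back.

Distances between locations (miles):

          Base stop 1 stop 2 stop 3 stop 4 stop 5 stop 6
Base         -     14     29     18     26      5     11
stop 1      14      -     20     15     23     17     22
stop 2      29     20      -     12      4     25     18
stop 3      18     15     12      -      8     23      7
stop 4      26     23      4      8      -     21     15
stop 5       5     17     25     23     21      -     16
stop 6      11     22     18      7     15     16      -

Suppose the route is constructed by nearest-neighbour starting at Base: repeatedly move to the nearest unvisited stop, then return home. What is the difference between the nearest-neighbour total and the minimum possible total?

Excess over optimum: 2 miles.

Base: stop 5=5, stop 6=11, stop 1=14, stop 3=18, stop 4=26, stop 2=29 ⇒ stop 5
stop 5: stop 6=16, stop 1=17, stop 4=21, stop 3=23, stop 2=25 ⇒ stop 6
stop 6: stop 3=7, stop 4=15, stop 2=18, stop 1=22 ⇒ stop 3
stop 3: stop 4=8, stop 2=12, stop 1=15 ⇒ stop 4
stop 4: stop 2=4, stop 1=23 ⇒ stop 2
stop 2: stop 1=20 ⇒ stop 1
NN route Base → stop 5 → stop 6 → stop 3 → stop 4 → stop 2 → stop 1 → Base costs 74.
Optimal: Base → stop 5 → stop 1 → stop 2 → stop 4 → stop 3 → stop 6 → Base costs 72 (by enumerating all 360 distinct tours).
Excess = 74 − 72 = 2.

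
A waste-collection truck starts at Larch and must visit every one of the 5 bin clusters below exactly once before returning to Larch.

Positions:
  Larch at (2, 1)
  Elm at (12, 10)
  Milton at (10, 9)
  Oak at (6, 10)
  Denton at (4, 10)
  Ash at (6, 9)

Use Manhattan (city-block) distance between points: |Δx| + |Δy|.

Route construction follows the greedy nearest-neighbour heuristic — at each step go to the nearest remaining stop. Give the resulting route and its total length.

From Larch: distances to unvisited — Denton=11, Ash=12, Oak=13, Milton=16, Elm=19. Nearest is Denton (11).
From Denton: distances to unvisited — Oak=2, Ash=3, Milton=7, Elm=8. Nearest is Oak (2).
From Oak: distances to unvisited — Ash=1, Milton=5, Elm=6. Nearest is Ash (1).
From Ash: distances to unvisited — Milton=4, Elm=7. Nearest is Milton (4).
From Milton: distances to unvisited — Elm=3. Nearest is Elm (3).
Return Elm→Larch: 19.
Total = 11 + 2 + 1 + 4 + 3 + 19 = 40.

Nearest-neighbour total = 40; route Larch → Denton → Oak → Ash → Milton → Elm → Larch.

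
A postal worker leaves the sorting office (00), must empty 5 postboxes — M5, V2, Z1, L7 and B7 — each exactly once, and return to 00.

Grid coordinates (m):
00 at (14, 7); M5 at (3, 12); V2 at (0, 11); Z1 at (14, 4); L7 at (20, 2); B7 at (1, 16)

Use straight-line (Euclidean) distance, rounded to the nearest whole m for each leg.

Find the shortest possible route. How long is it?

With 5 stops there are 5!/2 = 60 distinct round trips (a route and its reverse cost the same).
00 - M5 - V2 - Z1 - L7 - B7 - 00: 12+3+16+6+24+16 = 77
00 - M5 - V2 - Z1 - B7 - L7 - 00: 12+3+16+18+24+8 = 81
00 - M5 - V2 - L7 - Z1 - B7 - 00: 12+3+22+6+18+16 = 77
00 - M5 - V2 - L7 - B7 - Z1 - 00: 12+3+22+24+18+3 = 82
00 - M5 - V2 - B7 - Z1 - L7 - 00: 12+3+5+18+6+8 = 52
00 - M5 - V2 - B7 - L7 - Z1 - 00: 12+3+5+24+6+3 = 53
00 - M5 - Z1 - V2 - L7 - B7 - 00: 12+14+16+22+24+16 = 104
00 - M5 - Z1 - V2 - B7 - L7 - 00: 12+14+16+5+24+8 = 79
00 - M5 - Z1 - L7 - V2 - B7 - 00: 12+14+6+22+5+16 = 75
00 - M5 - Z1 - L7 - B7 - V2 - 00: 12+14+6+24+5+15 = 76
00 - M5 - Z1 - B7 - V2 - L7 - 00: 12+14+18+5+22+8 = 79
00 - M5 - Z1 - B7 - L7 - V2 - 00: 12+14+18+24+22+15 = 105
00 - M5 - L7 - V2 - Z1 - B7 - 00: 12+20+22+16+18+16 = 104
00 - M5 - L7 - V2 - B7 - Z1 - 00: 12+20+22+5+18+3 = 80
… (46 more)
00 - M5 - B7 - V2 - Z1 - L7 - 00: 12+4+5+16+6+8 = 51  ← best
The minimum is 51.
One optimal route: 00 → M5 → B7 → V2 → Z1 → L7 → 00 (or its reverse).

51 m — the shortest possible round trip.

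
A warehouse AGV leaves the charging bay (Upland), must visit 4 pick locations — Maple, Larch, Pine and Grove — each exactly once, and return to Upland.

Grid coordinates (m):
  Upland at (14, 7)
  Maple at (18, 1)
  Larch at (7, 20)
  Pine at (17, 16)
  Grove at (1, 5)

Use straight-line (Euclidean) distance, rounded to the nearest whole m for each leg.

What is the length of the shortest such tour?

Upland-Maple-Larch-Pine-Grove-Upland: 7+22+11+19+13 = 72
Upland-Maple-Larch-Grove-Pine-Upland: 7+22+16+19+9 = 73
Upland-Maple-Pine-Larch-Grove-Upland: 7+15+11+16+13 = 62
Upland-Maple-Pine-Grove-Larch-Upland: 7+15+19+16+15 = 72
Upland-Maple-Grove-Larch-Pine-Upland: 7+17+16+11+9 = 60
Upland-Maple-Grove-Pine-Larch-Upland: 7+17+19+11+15 = 69
Upland-Larch-Maple-Pine-Grove-Upland: 15+22+15+19+13 = 84
Upland-Larch-Maple-Grove-Pine-Upland: 15+22+17+19+9 = 82
Upland-Larch-Pine-Maple-Grove-Upland: 15+11+15+17+13 = 71
Upland-Larch-Grove-Maple-Pine-Upland: 15+16+17+15+9 = 72
Upland-Pine-Maple-Larch-Grove-Upland: 9+15+22+16+13 = 75
Upland-Pine-Larch-Maple-Grove-Upland: 9+11+22+17+13 = 72
The minimum is 60.
One optimal route: Upland → Maple → Grove → Larch → Pine → Upland (or its reverse).

60 m — the shortest possible round trip.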